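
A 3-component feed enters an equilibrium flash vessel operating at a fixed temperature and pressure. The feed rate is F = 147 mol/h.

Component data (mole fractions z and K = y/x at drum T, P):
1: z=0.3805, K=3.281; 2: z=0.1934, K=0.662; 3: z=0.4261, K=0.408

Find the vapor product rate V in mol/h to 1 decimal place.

V = 67.5 mol/h

Iterate (Newton) starting at V/F = 0.5:
  V/F = 0.5000: g = -0.03150, g' = -0.7654 → V/F = 0.4588
  V/F = 0.4588: g = 0.00038, g' = -0.7851 → V/F = 0.4593
Converged at V/F = 0.4593.
Then V = V/F·F = 0.4593·147 = 67.5 mol/h and L = F − V = 79.5 mol/h.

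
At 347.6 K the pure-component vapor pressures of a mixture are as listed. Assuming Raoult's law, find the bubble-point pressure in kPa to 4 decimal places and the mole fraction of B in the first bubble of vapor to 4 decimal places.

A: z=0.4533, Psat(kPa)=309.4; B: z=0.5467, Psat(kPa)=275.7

At the bubble point ψ → 0, so ΣzᵢKᵢ = 1 with Kᵢ = Pᵢˢᵃᵗ/P ⇒ P = ΣzᵢPᵢˢᵃᵗ.
P = 0.4533·309.4 + 0.5467·275.7 = 290.9762 kPa
yᵢ = zᵢPᵢˢᵃᵗ/P ⇒ y_B = 0.5467·275.7/290.9762 = 0.5180

Pbub = 290.9762 kPa, y_B = 0.5180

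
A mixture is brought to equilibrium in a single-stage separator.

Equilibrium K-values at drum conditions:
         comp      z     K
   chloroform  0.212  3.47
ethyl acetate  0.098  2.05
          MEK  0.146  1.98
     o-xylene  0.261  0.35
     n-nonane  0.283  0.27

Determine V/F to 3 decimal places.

V/F = 0.315

Rachford–Rice: g(V/F) = Σ zᵢ(Kᵢ−1)/(1+V/F(Kᵢ−1)) = 0.
g(0) = ΣzᵢKᵢ − 1 = 0.393 and g(1) = 1 − Σzᵢ/Kᵢ = -0.976, so a root lies in (0, 1).
Newton iteration, V/F⁰ = 0.34:
  V/F = 0.340: g = -0.0248, g' = -0.968 → V/F = 0.314
  V/F = 0.314: g = 0.0002, g' = -0.981 → V/F = 0.315
Converged at V/F = 0.315.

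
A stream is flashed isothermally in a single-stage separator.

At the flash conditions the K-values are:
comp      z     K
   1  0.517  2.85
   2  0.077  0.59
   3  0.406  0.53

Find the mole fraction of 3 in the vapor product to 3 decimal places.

Material balance + equilibrium reduce to Σ zᵢ(Kᵢ−1)/(1+ψ(Kᵢ−1)) = 0.
g(0) = ΣzᵢKᵢ − 1 = 0.734 and g(1) = 1 − Σzᵢ/Kᵢ = -0.078, so a root lies in (0, 1).
Newton–Raphson from ψ = 0.43:
  ψ = 0.430: g = 0.2552, g' = -0.709 → ψ = 0.790
  ψ = 0.790: g = 0.0383, g' = -0.547 → ψ = 0.860
Converged at ψ = 0.860.
Compositions from xᵢ = zᵢ/(1+ψ(Kᵢ−1)), yᵢ = Kᵢxᵢ:
  1: x = 0.200, y = 0.569
  2: x = 0.119, y = 0.070
  3: x = 0.682, y = 0.361

y_3 = 0.361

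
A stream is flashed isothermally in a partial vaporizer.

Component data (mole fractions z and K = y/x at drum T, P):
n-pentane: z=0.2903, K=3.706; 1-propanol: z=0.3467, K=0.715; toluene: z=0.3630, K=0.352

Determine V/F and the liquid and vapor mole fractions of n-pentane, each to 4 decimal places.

V/F = 0.3377, x_n-pentane = 0.1517, y_n-pentane = 0.5621

Newton–Raphson from V/F = 0.39:
  V/F = 0.3900: g = -0.04374, g' = -0.8118 → V/F = 0.3361
  V/F = 0.3361: g = 0.00138, g' = -0.8665 → V/F = 0.3377
Converged at V/F = 0.3377.
Compositions from xᵢ = zᵢ/(1+V/F(Kᵢ−1)), yᵢ = Kᵢxᵢ:
  n-pentane: x = 0.1517, y = 0.5621
  1-propanol: x = 0.3836, y = 0.2743
  toluene: x = 0.4647, y = 0.1636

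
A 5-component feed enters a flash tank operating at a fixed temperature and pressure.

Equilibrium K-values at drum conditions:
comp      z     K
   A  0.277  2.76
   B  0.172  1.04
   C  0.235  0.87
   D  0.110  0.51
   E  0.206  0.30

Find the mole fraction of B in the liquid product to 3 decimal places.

Rachford–Rice: g(V/F) = Σ zᵢ(Kᵢ−1)/(1+V/F(Kᵢ−1)) = 0.
g(0) = ΣzᵢKᵢ − 1 = 0.266 and g(1) = 1 − Σzᵢ/Kᵢ = -0.438, so a root lies in (0, 1).
Newton–Raphson from V/F = 0.5:
  V/F = 0.500: g = -0.0598, g' = -0.533 → V/F = 0.388
Converged at V/F = 0.388.
Compositions from xᵢ = zᵢ/(1+V/F(Kᵢ−1)), yᵢ = Kᵢxᵢ:
  A: x = 0.165, y = 0.454
  B: x = 0.169, y = 0.176
  C: x = 0.247, y = 0.215
  D: x = 0.136, y = 0.069
  E: x = 0.283, y = 0.085

x_B = 0.169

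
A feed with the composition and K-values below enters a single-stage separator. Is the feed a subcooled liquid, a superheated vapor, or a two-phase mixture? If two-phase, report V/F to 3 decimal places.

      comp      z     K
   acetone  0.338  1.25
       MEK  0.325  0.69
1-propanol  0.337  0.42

subcooled liquid

ΣzᵢKᵢ = 0.788; Σzᵢ/Kᵢ = 1.544.
Since ΣzᵢKᵢ < 1 the mixture is below its bubble point — single liquid phase.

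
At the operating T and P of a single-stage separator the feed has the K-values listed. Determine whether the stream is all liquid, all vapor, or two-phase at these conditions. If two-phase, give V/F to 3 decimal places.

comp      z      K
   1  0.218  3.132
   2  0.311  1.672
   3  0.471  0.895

ΣzᵢKᵢ = 1.624; Σzᵢ/Kᵢ = 0.782.
Since Σzᵢ/Kᵢ < 1 the mixture is above its dew point — single vapor phase.

all vapor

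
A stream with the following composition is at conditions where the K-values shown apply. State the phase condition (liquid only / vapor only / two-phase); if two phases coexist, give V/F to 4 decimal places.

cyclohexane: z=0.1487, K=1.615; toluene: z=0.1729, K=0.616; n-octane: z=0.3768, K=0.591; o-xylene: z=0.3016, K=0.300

ΣzᵢKᵢ = 0.6598; Σzᵢ/Kᵢ = 2.0157.
Since ΣzᵢKᵢ < 1 the mixture is below its bubble point — single liquid phase.

liquid only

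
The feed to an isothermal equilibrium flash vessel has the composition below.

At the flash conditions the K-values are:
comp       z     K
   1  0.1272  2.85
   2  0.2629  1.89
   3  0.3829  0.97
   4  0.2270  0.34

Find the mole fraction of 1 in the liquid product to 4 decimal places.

x_1 = 0.0598

Newton iteration, V/F⁰ = 0.5:
  V/F = 0.5000: g = 0.04889, g' = -0.4378 → V/F = 0.6117
  V/F = 0.6117: g = -0.00105, g' = -0.4616 → V/F = 0.6094
Converged at V/F = 0.6094.
Compositions from xᵢ = zᵢ/(1+V/F(Kᵢ−1)), yᵢ = Kᵢxᵢ:
  1: x = 0.0598, y = 0.1704
  2: x = 0.1705, y = 0.3222
  3: x = 0.3900, y = 0.3783
  4: x = 0.3797, y = 0.1291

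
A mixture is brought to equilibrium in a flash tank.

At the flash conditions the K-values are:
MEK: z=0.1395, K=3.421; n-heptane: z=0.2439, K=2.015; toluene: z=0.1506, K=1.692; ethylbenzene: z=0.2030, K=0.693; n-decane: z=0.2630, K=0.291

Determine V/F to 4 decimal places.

Newton iteration, V/F⁰ = 0.5:
  V/F = 0.5000: g = 0.03193, g' = -0.6617 → V/F = 0.5483
  V/F = 0.5483: g = -0.00026, g' = -0.6740 → V/F = 0.5479
Converged at V/F = 0.5479.

V/F = 0.5479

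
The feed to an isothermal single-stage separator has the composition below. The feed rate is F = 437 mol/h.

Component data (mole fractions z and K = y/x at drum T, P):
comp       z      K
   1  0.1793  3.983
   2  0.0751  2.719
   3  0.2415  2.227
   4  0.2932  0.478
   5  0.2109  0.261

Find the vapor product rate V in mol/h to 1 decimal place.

V = 225.1 mol/h

Rachford–Rice: g(ψ) = Σ zᵢ(Kᵢ−1)/(1+ψ(Kᵢ−1)) = 0.
Feasibility: ΣzᵢKᵢ = 1.6514, Σzᵢ/Kᵢ = 1.6025 — both > 1, two phases present.
Iterate (Newton) starting at ψ = 0.5:
  ψ = 0.5000: g = 0.01345, g' = -0.8969 → ψ = 0.5150
Converged at ψ = 0.5150.
Then V = ψ·F = 0.5150·437 = 225.1 mol/h and L = F − V = 211.9 mol/h.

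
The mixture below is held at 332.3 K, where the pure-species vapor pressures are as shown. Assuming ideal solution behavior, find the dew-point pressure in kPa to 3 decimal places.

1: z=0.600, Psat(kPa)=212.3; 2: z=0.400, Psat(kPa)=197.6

Pdew = 206.165 kPa

At the dew point ψ → 1, so Σzᵢ/Kᵢ = 1 with Kᵢ = Pᵢˢᵃᵗ/P ⇒ 1/P = Σzᵢ/Pᵢˢᵃᵗ.
1/P = 0.600/212.3 + 0.400/197.6 = 0.004850 ⇒ P = 206.165 kPa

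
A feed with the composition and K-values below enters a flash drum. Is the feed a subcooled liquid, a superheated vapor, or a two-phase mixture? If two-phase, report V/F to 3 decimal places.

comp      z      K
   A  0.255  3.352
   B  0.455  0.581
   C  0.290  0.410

two-phase, V/F = 0.207

ΣzᵢKᵢ = 1.238; Σzᵢ/Kᵢ = 1.567.
Both exceed 1, so a two-phase solution exists.
Let ψ = V/F and solve Σ zᵢ(Kᵢ−1)/(1+ψ(Kᵢ−1)) = 0.
Iterate (Newton) starting at ψ = 0.58:
  ψ = 0.580: g = -0.2583, g' = -0.625 → ψ = 0.167
  ψ = 0.167: g = 0.0360, g' = -0.944 → ψ = 0.205
  ψ = 0.205: g = 0.0015, g' = -0.868 → ψ = 0.207
Converged at ψ = 0.207.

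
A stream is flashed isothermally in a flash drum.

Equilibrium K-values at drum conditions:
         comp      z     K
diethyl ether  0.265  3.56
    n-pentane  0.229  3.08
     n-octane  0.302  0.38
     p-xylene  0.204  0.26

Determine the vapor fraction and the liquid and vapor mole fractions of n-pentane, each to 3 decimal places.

Let ψ = V/F and solve Σ zᵢ(Kᵢ−1)/(1+ψ(Kᵢ−1)) = 0.
Check two-phase: ΣzᵢKᵢ = 1.817 > 1 and Σzᵢ/Kᵢ = 1.728 > 1, so g(0) = 0.817 > 0 and g(1) = -0.728 < 0.
Newton iteration, ψ⁰ = 0.65:
  ψ = 0.650: g = -0.1473, g' = -1.164 → ψ = 0.523
  ψ = 0.523: g = -0.0057, g' = -1.096 → ψ = 0.518
Converged at ψ = 0.518.
Compositions from xᵢ = zᵢ/(1+ψ(Kᵢ−1)), yᵢ = Kᵢxᵢ:
  diethyl ether: x = 0.114, y = 0.405
  n-pentane: x = 0.110, y = 0.339
  n-octane: x = 0.445, y = 0.169
  p-xylene: x = 0.331, y = 0.086

ψ = 0.518, x_n-pentane = 0.110, y_n-pentane = 0.339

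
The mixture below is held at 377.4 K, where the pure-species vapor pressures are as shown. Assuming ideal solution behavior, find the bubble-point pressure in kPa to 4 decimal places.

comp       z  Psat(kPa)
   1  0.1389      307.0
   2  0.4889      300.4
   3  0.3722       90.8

At the bubble point ψ → 0, so ΣzᵢKᵢ = 1 with Kᵢ = Pᵢˢᵃᵗ/P ⇒ P = ΣzᵢPᵢˢᵃᵗ.
P = 0.1389·307.0 + 0.4889·300.4 + 0.3722·90.8 = 223.3036 kPa

Pbub = 223.3036 kPa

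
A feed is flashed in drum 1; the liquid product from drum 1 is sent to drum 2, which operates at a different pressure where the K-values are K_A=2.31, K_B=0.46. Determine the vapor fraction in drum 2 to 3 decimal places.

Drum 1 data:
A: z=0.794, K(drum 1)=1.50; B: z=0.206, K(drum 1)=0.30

V/F (drum 2) = 0.762

Drum 1:
Binary case is linear: z₁(K₁−1)(1+ψ₁(K₂−1)) + z₂(K₂−1)(1+ψ₁(K₁−1)) = 0
⇒ ψ₁ = [z₁(K₁−1)+z₂(K₂−1)] / [−(K₁−1)(K₂−1)] = 0.2528/0.3500 = 0.722
Drum-1 compositions:
  A: x = 0.583, y = 0.875
  B: x = 0.417, y = 0.125
Drum-2 feed = drum-1 liquid: z₂ = (0.5833, 0.4167).
Drum 2:
Rachford–Rice: g(ψ₂) = Σ zᵢ(Kᵢ−1)/(1+ψ₂(Kᵢ−1)) = 0.
g(0) = ΣzᵢKᵢ − 1 = 0.539 and g(1) = 1 − Σzᵢ/Kᵢ = -0.158, so a root lies in (0, 1).
Newton–Raphson from ψ₂ = 0.5:
  ψ₂ = 0.500: g = 0.1535, g' = -0.593 → ψ₂ = 0.759
  ψ₂ = 0.759: g = 0.0021, g' = -0.600 → ψ₂ = 0.762
Converged at ψ₂ = 0.762.
  A: x = 0.292, y = 0.674
  B: x = 0.708, y = 0.326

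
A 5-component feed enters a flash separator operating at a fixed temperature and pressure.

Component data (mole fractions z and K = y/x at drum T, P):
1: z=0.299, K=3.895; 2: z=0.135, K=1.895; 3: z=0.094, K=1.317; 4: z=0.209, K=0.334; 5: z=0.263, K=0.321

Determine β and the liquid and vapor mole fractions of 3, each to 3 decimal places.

Rachford–Rice: g(β) = Σ zᵢ(Kᵢ−1)/(1+β(Kᵢ−1)) = 0.
Feasibility: ΣzᵢKᵢ = 1.698, Σzᵢ/Kᵢ = 1.664 — both > 1, two phases present.
Iterate (Newton) starting at β = 0.5:
  β = 0.500: g = -0.0162, g' = -0.963 → β = 0.483
Converged at β = 0.483.
Compositions from xᵢ = zᵢ/(1+β(Kᵢ−1)), yᵢ = Kᵢxᵢ:
  1: x = 0.125, y = 0.485
  2: x = 0.094, y = 0.179
  3: x = 0.082, y = 0.107
  4: x = 0.308, y = 0.103
  5: x = 0.391, y = 0.126

β = 0.483, x_3 = 0.082, y_3 = 0.107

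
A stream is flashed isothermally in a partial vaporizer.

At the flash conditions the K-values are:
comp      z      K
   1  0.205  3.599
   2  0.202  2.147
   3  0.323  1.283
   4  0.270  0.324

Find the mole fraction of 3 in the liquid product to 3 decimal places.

x_3 = 0.266

Iterate (Newton) starting at β = 0.31:
  β = 0.310: g = 0.3191, g' = -0.789 → β = 0.715
  β = 0.715: g = 0.0367, g' = -0.730 → β = 0.765
  β = 0.765: g = -0.0011, g' = -0.777 → β = 0.764
Converged at β = 0.764.
Compositions from xᵢ = zᵢ/(1+β(Kᵢ−1)), yᵢ = Kᵢxᵢ:
  1: x = 0.069, y = 0.247
  2: x = 0.108, y = 0.231
  3: x = 0.266, y = 0.341
  4: x = 0.558, y = 0.181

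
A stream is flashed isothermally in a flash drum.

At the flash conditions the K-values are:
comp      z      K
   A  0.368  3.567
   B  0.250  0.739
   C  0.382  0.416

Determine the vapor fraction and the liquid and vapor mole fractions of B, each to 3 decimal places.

ψ = 0.532, x_B = 0.290, y_B = 0.215

Material balance + equilibrium reduce to Σ zᵢ(Kᵢ−1)/(1+ψ(Kᵢ−1)) = 0.
Feasibility: ΣzᵢKᵢ = 1.656, Σzᵢ/Kᵢ = 1.360 — both > 1, two phases present.
Newton iteration, ψ⁰ = 0.5:
  ψ = 0.500: g = 0.0235, g' = -0.747 → ψ = 0.532
Converged at ψ = 0.532.
Compositions from xᵢ = zᵢ/(1+ψ(Kᵢ−1)), yᵢ = Kᵢxᵢ:
  A: x = 0.156, y = 0.555
  B: x = 0.290, y = 0.215
  C: x = 0.554, y = 0.231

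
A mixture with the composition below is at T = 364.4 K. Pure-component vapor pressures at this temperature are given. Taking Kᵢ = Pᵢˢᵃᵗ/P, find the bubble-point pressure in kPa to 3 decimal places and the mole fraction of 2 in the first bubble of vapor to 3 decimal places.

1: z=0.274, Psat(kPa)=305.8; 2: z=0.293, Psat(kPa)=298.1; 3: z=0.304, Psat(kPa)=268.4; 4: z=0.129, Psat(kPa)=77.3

Pbub = 262.698 kPa, y_2 = 0.332

At the bubble point ψ → 0, so ΣzᵢKᵢ = 1 with Kᵢ = Pᵢˢᵃᵗ/P ⇒ P = ΣzᵢPᵢˢᵃᵗ.
P = 0.274·305.8 + 0.293·298.1 + 0.304·268.4 + 0.129·77.3 = 262.698 kPa
yᵢ = zᵢPᵢˢᵃᵗ/P ⇒ y_2 = 0.293·298.1/262.698 = 0.332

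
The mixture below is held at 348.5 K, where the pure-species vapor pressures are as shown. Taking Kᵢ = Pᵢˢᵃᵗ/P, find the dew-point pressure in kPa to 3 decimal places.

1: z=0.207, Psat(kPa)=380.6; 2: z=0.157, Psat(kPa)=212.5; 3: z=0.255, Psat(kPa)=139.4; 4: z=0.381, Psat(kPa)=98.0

At the dew point ψ → 1, so Σzᵢ/Kᵢ = 1 with Kᵢ = Pᵢˢᵃᵗ/P ⇒ 1/P = Σzᵢ/Pᵢˢᵃᵗ.
1/P = 0.207/380.6 + 0.157/212.5 + 0.255/139.4 + 0.381/98.0 = 0.007000 ⇒ P = 142.863 kPa

Pdew = 142.863 kPa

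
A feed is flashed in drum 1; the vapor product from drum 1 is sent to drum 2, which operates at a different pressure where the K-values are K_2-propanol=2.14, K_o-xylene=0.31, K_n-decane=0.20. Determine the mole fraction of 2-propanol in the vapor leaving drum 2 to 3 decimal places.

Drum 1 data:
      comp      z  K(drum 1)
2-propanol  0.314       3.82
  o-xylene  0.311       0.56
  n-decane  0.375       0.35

y_2-propanol (drum 2) = 0.844

Drum 1:
Newton–Raphson from ψ₁ = 0.54:
  ψ₁ = 0.540: g = -0.2041, g' = -0.872 → ψ₁ = 0.306
  ψ₁ = 0.306: g = 0.0129, g' = -1.047 → ψ₁ = 0.318
Converged at ψ₁ = 0.318.
Drum-1 compositions:
  2-propanol: x = 0.165, y = 0.632
  o-xylene: x = 0.362, y = 0.203
  n-decane: x = 0.473, y = 0.166
Drum-2 feed = drum-1 vapor: z₂ = (0.6319, 0.2025, 0.1655).
Drum 2:
Rachford–Rice: g(ψ₂) = Σ zᵢ(Kᵢ−1)/(1+ψ₂(Kᵢ−1)) = 0.
Check two-phase: ΣzᵢKᵢ = 1.448 > 1 and Σzᵢ/Kᵢ = 1.776 > 1, so g(0) = 0.448 > 0 and g(1) = -0.776 < 0.
Newton–Raphson from ψ₂ = 0.57:
  ψ₂ = 0.570: g = -0.0371, g' = -0.922 → ψ₂ = 0.530
  ψ₂ = 0.530: g = -0.0009, g' = -0.878 → ψ₂ = 0.529
Converged at ψ₂ = 0.529.
  2-propanol: x = 0.394, y = 0.844
  o-xylene: x = 0.319, y = 0.099
  n-decane: x = 0.287, y = 0.057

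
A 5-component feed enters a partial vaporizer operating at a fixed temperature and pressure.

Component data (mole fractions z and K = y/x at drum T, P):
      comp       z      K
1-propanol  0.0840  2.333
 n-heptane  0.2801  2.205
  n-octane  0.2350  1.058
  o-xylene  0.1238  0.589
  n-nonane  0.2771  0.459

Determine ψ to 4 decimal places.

ψ = 0.5542

Material balance + equilibrium reduce to Σ zᵢ(Kᵢ−1)/(1+ψ(Kᵢ−1)) = 0.
Check two-phase: ΣzᵢKᵢ = 1.2623 > 1 and Σzᵢ/Kᵢ = 1.1990 > 1, so g(0) = 0.2623 > 0 and g(1) = -0.1990 < 0.
Newton–Raphson from ψ = 0.5:
  ψ = 0.5000: g = 0.02152, g' = -0.3984 → ψ = 0.5540
  ψ = 0.5540: g = 0.00006, g' = -0.3968 → ψ = 0.5542
Converged at ψ = 0.5542.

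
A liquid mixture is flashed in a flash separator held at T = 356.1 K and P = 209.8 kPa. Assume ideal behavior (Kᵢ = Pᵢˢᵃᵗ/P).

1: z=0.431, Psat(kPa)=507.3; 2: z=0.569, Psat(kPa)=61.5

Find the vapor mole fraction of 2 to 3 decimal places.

Raoult's law: Kᵢ = Pᵢˢᵃᵗ/P = Pᵢˢᵃᵗ/209.8.
  K_1 = 507.3/209.8 = 2.41802, K_2 = 61.5/209.8 = 0.29314
Material balance + equilibrium reduce to Σ zᵢ(Kᵢ−1)/(1+ψ(Kᵢ−1)) = 0.
g(0) = ΣzᵢKᵢ − 1 = 0.209 and g(1) = 1 − Σzᵢ/Kᵢ = -1.119, so a root lies in (0, 1).
Binary case is linear: z₁(K₁−1)(1+ψ(K₂−1)) + z₂(K₂−1)(1+ψ(K₁−1)) = 0
⇒ ψ = [z₁(K₁−1)+z₂(K₂−1)] / [−(K₁−1)(K₂−1)] = 0.2090/1.0023 = 0.208
Compositions from xᵢ = zᵢ/(1+ψ(Kᵢ−1)), yᵢ = Kᵢxᵢ:
  1: x = 0.333, y = 0.804
  2: x = 0.667, y = 0.196

y_2 = 0.196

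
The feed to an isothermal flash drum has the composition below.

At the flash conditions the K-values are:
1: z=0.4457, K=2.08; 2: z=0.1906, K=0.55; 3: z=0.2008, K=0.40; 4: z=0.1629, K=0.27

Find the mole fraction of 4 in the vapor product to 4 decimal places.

y_4 = 0.0534

Newton–Raphson from V/F = 0.5:
  V/F = 0.5000: g = -0.15749, g' = -0.6463 → V/F = 0.2563
  V/F = 0.2563: g = -0.00862, g' = -0.6005 → V/F = 0.2420
Converged at V/F = 0.2420.
Compositions from xᵢ = zᵢ/(1+V/F(Kᵢ−1)), yᵢ = Kᵢxᵢ:
  1: x = 0.3534, y = 0.7350
  2: x = 0.2139, y = 0.1176
  3: x = 0.2349, y = 0.0940
  4: x = 0.1978, y = 0.0534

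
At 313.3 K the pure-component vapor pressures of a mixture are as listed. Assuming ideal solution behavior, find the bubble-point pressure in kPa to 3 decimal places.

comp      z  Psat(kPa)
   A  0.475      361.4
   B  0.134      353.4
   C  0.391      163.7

Pbub = 283.027 kPa

At the bubble point ψ → 0, so ΣzᵢKᵢ = 1 with Kᵢ = Pᵢˢᵃᵗ/P ⇒ P = ΣzᵢPᵢˢᵃᵗ.
P = 0.475·361.4 + 0.134·353.4 + 0.391·163.7 = 283.027 kPa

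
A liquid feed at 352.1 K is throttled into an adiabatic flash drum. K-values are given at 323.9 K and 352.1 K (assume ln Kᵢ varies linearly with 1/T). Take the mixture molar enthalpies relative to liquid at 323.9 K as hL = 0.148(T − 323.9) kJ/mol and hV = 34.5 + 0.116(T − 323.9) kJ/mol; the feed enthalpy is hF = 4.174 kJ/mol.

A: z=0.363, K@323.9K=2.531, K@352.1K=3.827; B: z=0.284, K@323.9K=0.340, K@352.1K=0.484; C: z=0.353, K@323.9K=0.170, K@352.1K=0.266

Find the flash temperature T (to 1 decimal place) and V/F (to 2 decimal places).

Adiabatic flash: solve Rachford–Rice at each trial T, then check hF = ψ·hV(T) + (1−ψ)·hL(T).
  T = 323.9 K: K = (2.531, 0.340, 0.170), RR gives ψ = 0.065, H_out = 2.240 kJ/mol
  T = 352.1 K: K = (3.827, 0.484, 0.266), RR gives ψ = 0.340, H_out = 15.604 kJ/mol
  T = 338.0 K: K = (3.139, 0.409, 0.215), RR gives ψ = 0.220, H_out = 9.573 kJ/mol
  T = 330.9 K: K = (2.823, 0.373, 0.191), RR gives ψ = 0.149, H_out = 6.129 kJ/mol
  T = 327.4 K: K = (2.675, 0.356, 0.180), RR gives ψ = 0.109, H_out = 4.261 kJ/mol
  T = 325.6 K: K = (2.600, 0.348, 0.175), RR gives ψ = 0.087, H_out = 3.243 kJ/mol
Linear interpolation between T = 325.6 (H_out = 3.243) and T = 327.4 (H_out = 4.261) on hF = 4.174 gives T ≈ 327.2 K, at which ψ = 0.11.

T = 327.2 K, V/F = 0.11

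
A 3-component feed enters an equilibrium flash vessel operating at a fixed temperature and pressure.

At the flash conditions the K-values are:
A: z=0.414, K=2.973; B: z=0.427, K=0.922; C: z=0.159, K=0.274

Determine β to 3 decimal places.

Newton iteration, β⁰ = 0.5:
  β = 0.500: g = 0.1953, g' = -0.618 → β = 0.816
  β = 0.816: g = -0.0060, g' = -0.744 → β = 0.808
Converged at β = 0.808.

β = 0.808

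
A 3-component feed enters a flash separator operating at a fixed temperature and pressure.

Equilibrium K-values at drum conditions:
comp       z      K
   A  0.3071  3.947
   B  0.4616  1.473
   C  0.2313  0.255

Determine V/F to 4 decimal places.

Newton iteration, V/F⁰ = 0.58:
  V/F = 0.5800: g = 0.20195, g' = -0.8250 → V/F = 0.8248
  V/F = 0.8248: g = -0.02609, g' = -1.1438 → V/F = 0.8020
  V/F = 0.8020: g = -0.00072, g' = -1.0824 → V/F = 0.8013
Converged at V/F = 0.8013.

V/F = 0.8013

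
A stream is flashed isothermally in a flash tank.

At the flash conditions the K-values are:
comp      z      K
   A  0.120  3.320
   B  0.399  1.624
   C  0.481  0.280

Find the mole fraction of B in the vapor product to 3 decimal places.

y_B = 0.573

Newton iteration, ψ⁰ = 0.5:
  ψ = 0.500: g = -0.2225, g' = -0.837 → ψ = 0.234
  ψ = 0.234: g = -0.0191, g' = -0.750 → ψ = 0.209
Converged at ψ = 0.209.
Compositions from xᵢ = zᵢ/(1+ψ(Kᵢ−1)), yᵢ = Kᵢxᵢ:
  A: x = 0.081, y = 0.268
  B: x = 0.353, y = 0.573
  C: x = 0.566, y = 0.159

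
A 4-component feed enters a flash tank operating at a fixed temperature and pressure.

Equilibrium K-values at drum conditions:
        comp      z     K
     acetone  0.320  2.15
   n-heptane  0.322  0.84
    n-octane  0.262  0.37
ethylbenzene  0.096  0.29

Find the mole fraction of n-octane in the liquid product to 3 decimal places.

Newton–Raphson from ψ = 0.59:
  ψ = 0.590: g = -0.2177, g' = -0.567 → ψ = 0.206
  ψ = 0.206: g = -0.0253, g' = -0.489 → ψ = 0.154
  ψ = 0.154: g = 0.0003, g' = -0.503 → ψ = 0.155
Converged at ψ = 0.155.
Compositions from xᵢ = zᵢ/(1+ψ(Kᵢ−1)), yᵢ = Kᵢxᵢ:
  acetone: x = 0.272, y = 0.584
  n-heptane: x = 0.330, y = 0.277
  n-octane: x = 0.290, y = 0.107
  ethylbenzene: x = 0.108, y = 0.031

x_n-octane = 0.290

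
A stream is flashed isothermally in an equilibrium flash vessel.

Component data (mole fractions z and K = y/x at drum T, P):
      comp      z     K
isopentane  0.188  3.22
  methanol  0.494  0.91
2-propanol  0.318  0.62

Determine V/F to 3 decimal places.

Material balance + equilibrium reduce to Σ zᵢ(Kᵢ−1)/(1+V/F(Kᵢ−1)) = 0.
Check two-phase: ΣzᵢKᵢ = 1.252 > 1 and Σzᵢ/Kᵢ = 1.114 > 1, so g(0) = 0.252 > 0 and g(1) = -0.114 < 0.
Iterate (Newton) starting at V/F = 0.5:
  V/F = 0.500: g = 0.0021, g' = -0.282 → V/F = 0.507
Converged at V/F = 0.507.

V/F = 0.507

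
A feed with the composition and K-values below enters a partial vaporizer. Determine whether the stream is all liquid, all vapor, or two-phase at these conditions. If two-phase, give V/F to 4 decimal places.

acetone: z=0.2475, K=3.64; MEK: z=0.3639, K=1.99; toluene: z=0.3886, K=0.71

all vapor

ΣzᵢKᵢ = 1.9010; Σzᵢ/Kᵢ = 0.7982.
Since Σzᵢ/Kᵢ < 1 the mixture is above its dew point — single vapor phase.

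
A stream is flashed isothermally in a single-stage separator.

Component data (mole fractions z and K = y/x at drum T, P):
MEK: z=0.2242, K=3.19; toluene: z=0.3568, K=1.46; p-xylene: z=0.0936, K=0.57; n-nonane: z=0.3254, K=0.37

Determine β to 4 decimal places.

β = 0.5288

Let β = V/F and solve Σ zᵢ(Kᵢ−1)/(1+β(Kᵢ−1)) = 0.
Feasibility: ΣzᵢKᵢ = 1.4099, Σzᵢ/Kᵢ = 1.3583 — both > 1, two phases present.
Newton iteration, β⁰ = 0.5:
  β = 0.5000: g = 0.01726, g' = -0.5982 → β = 0.5289
  β = 0.5289: g = -0.00001, g' = -0.5992 → β = 0.5288
Converged at β = 0.5288.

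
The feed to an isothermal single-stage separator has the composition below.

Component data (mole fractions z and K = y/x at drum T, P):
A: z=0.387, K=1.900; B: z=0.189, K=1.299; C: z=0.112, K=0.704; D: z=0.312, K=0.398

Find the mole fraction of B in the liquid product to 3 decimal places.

Newton iteration, ψ⁰ = 0.56:
  ψ = 0.560: g = -0.0431, g' = -0.422 → ψ = 0.458
  ψ = 0.458: g = -0.0013, g' = -0.399 → ψ = 0.455
Converged at ψ = 0.455.
Compositions from xᵢ = zᵢ/(1+ψ(Kᵢ−1)), yᵢ = Kᵢxᵢ:
  A: x = 0.275, y = 0.522
  B: x = 0.166, y = 0.216
  C: x = 0.129, y = 0.091
  D: x = 0.430, y = 0.171

x_B = 0.166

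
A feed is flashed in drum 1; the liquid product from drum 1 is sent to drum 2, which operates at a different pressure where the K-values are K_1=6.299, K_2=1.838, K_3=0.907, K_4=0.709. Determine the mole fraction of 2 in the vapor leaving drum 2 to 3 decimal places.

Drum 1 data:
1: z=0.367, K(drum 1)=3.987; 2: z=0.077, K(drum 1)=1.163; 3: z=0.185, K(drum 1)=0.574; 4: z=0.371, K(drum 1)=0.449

Drum 1:
Rachford–Rice: g(ψ₁) = Σ zᵢ(Kᵢ−1)/(1+ψ₁(Kᵢ−1)) = 0.
g(0) = ΣzᵢKᵢ − 1 = 0.826 and g(1) = 1 − Σzᵢ/Kᵢ = -0.307, so a root lies in (0, 1).
Newton–Raphson from ψ₁ = 0.5:
  ψ₁ = 0.500: g = 0.0689, g' = -0.797 → ψ₁ = 0.586
  ψ₁ = 0.586: g = 0.0027, g' = -0.740 → ψ₁ = 0.590
Converged at ψ₁ = 0.590.
Drum-1 compositions:
  1: x = 0.133, y = 0.530
  2: x = 0.070, y = 0.082
  3: x = 0.247, y = 0.142
  4: x = 0.550, y = 0.247
Drum-2 feed = drum-1 liquid: z₂ = (0.1328, 0.0702, 0.2471, 0.5498).
Drum 2:
Newton iteration, ψ₂⁰ = 0.47:
  ψ₂ = 0.470: g = 0.0345, g' = -0.396 → ψ₂ = 0.557
  ψ₂ = 0.557: g = 0.0031, g' = -0.330 → ψ₂ = 0.566
Converged at ψ₂ = 0.566.
  1: x = 0.033, y = 0.209
  2: x = 0.048, y = 0.088
  3: x = 0.261, y = 0.237
  4: x = 0.658, y = 0.467

y_2 (drum 2) = 0.088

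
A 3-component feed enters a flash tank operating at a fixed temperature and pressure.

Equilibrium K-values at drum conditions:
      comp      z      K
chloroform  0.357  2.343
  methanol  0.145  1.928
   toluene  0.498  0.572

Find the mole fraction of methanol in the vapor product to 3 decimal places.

y_methanol = 0.164

Iterate (Newton) starting at V/F = 0.38:
  V/F = 0.380: g = 0.1624, g' = -0.481 → V/F = 0.718
  V/F = 0.718: g = 0.0172, g' = -0.402 → V/F = 0.761
Converged at V/F = 0.761.
Compositions from xᵢ = zᵢ/(1+V/F(Kᵢ−1)), yᵢ = Kᵢxᵢ:
  chloroform: x = 0.177, y = 0.414
  methanol: x = 0.085, y = 0.164
  toluene: x = 0.738, y = 0.422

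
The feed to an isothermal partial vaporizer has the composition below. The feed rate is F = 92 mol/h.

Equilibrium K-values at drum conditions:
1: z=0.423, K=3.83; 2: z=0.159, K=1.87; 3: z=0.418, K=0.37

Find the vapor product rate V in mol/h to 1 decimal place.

V = 66.0 mol/h

Material balance + equilibrium reduce to Σ zᵢ(Kᵢ−1)/(1+V/F(Kᵢ−1)) = 0.
Feasibility: ΣzᵢKᵢ = 2.072, Σzᵢ/Kᵢ = 1.325 — both > 1, two phases present.
Newton–Raphson from V/F = 0.5:
  V/F = 0.500: g = 0.2076, g' = -0.993 → V/F = 0.709
  V/F = 0.709: g = 0.0077, g' = -0.963 → V/F = 0.717
Converged at V/F = 0.717.
Then V = V/F·F = 0.7171·92 = 66.0 mol/h and L = F − V = 26.0 mol/h.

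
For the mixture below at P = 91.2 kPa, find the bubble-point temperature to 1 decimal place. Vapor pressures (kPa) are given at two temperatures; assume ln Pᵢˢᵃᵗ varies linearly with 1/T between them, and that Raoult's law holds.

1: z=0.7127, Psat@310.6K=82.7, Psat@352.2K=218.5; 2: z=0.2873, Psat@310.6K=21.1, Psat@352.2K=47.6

Bubble-point temperature: ΣzᵢPᵢˢᵃᵗ(T) = P. Interpolate ln Pᵢˢᵃᵗ = aᵢ + bᵢ/T.
  T = 310.6 K: ΣzᵢPᵢˢᵃᵗ = 65.00 kPa
  T = 352.2 K: ΣzᵢPᵢˢᵃᵗ = 169.40 kPa
  T = 331.4 K: ΣzᵢPᵢˢᵃᵗ = 108.11 kPa
  T = 321.0 K: ΣzᵢPᵢˢᵃᵗ = 84.52 kPa
  T = 326.2 K: ΣzᵢPᵢˢᵃᵗ = 95.78 kPa
  T = 323.6 K: ΣzᵢPᵢˢᵃᵗ = 90.02 kPa
Interpolating between 323.6 K and 326.2 K gives T ≈ 324.1 K.

T = 324.1 K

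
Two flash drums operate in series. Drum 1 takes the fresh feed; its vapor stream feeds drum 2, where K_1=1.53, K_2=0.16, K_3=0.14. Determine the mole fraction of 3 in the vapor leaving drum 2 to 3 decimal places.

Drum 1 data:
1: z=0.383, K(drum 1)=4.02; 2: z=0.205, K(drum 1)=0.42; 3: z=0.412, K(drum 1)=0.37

y_3 (drum 2) = 0.035

Drum 1:
Rachford–Rice: g(ψ₁) = Σ zᵢ(Kᵢ−1)/(1+ψ₁(Kᵢ−1)) = 0.
Feasibility: ΣzᵢKᵢ = 1.778, Σzᵢ/Kᵢ = 1.697 — both > 1, two phases present.
Newton–Raphson from ψ₁ = 0.38:
  ψ₁ = 0.380: g = 0.0448, g' = -1.153 → ψ₁ = 0.419
  ψ₁ = 0.419: g = 0.0010, g' = -1.103 → ψ₁ = 0.420
Converged at ψ₁ = 0.420.
Drum-1 compositions:
  1: x = 0.169, y = 0.679
  2: x = 0.271, y = 0.114
  3: x = 0.560, y = 0.207
Drum-2 feed = drum-1 vapor: z₂ = (0.6789, 0.1138, 0.2072).
Drum 2:
Iterate (Newton) starting at ψ₂ = 0.5:
  ψ₂ = 0.500: g = -0.1931, g' = -0.830 → ψ₂ = 0.267
  ψ₂ = 0.267: g = -0.0395, g' = -0.538 → ψ₂ = 0.194
  ψ₂ = 0.194: g = -0.0018, g' = -0.492 → ψ₂ = 0.190
Converged at ψ₂ = 0.190.
  1: x = 0.617, y = 0.944
  2: x = 0.135, y = 0.022
  3: x = 0.248, y = 0.035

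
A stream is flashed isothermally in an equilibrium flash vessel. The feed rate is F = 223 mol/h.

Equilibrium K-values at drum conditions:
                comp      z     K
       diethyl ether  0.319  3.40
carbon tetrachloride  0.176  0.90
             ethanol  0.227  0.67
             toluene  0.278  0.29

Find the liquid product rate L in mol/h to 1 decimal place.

Material balance + equilibrium reduce to Σ zᵢ(Kᵢ−1)/(1+ψ(Kᵢ−1)) = 0.
Feasibility: ΣzᵢKᵢ = 1.476, Σzᵢ/Kᵢ = 1.587 — both > 1, two phases present.
Newton iteration, ψ⁰ = 0.41:
  ψ = 0.410: g = 0.0025, g' = -0.781 → ψ = 0.413
Converged at ψ = 0.413.
Then V = ψ·F = 0.4132·223 = 92.1 mol/h and L = F − V = 130.9 mol/h.

L = 130.9 mol/h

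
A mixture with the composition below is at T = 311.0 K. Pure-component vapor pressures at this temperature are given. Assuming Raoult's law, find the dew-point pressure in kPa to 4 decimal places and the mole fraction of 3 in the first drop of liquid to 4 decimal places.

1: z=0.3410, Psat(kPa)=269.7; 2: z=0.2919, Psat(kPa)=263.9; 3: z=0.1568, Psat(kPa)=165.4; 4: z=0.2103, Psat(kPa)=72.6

Pdew = 160.8967 kPa, x_3 = 0.1525

At the dew point ψ → 1, so Σzᵢ/Kᵢ = 1 with Kᵢ = Pᵢˢᵃᵗ/P ⇒ 1/P = Σzᵢ/Pᵢˢᵃᵗ.
1/P = 0.3410/269.7 + 0.2919/263.9 + 0.1568/165.4 + 0.2103/72.6 = 0.0062152 ⇒ P = 160.8967 kPa
xᵢ = zᵢP/Pᵢˢᵃᵗ ⇒ x_3 = 0.1568·160.8967/165.4 = 0.1525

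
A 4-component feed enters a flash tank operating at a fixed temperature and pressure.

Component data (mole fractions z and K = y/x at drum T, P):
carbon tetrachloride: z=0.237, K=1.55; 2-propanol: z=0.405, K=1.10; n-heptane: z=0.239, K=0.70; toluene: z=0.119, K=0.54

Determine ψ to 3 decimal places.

ψ = 0.376

Rachford–Rice: g(ψ) = Σ zᵢ(Kᵢ−1)/(1+ψ(Kᵢ−1)) = 0.
Feasibility: ΣzᵢKᵢ = 1.044, Σzᵢ/Kᵢ = 1.083 — both > 1, two phases present.
Newton iteration, ψ⁰ = 0.5:
  ψ = 0.500: g = -0.0146, g' = -0.120 → ψ = 0.378
  ψ = 0.378: g = -0.0002, g' = -0.117 → ψ = 0.376
Converged at ψ = 0.376.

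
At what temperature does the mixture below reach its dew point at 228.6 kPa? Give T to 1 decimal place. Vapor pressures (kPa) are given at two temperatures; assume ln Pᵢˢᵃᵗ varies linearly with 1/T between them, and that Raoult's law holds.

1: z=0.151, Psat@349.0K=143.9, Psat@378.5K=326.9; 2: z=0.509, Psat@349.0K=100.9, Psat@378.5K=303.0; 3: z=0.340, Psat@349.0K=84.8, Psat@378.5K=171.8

Dew-point temperature: Σzᵢ·P/Pᵢˢᵃᵗ(T) = 1. Interpolate ln Pᵢˢᵃᵗ = aᵢ + bᵢ/T.
  T = 349.0 K: ΣzᵢP/Pᵢˢᵃᵗ = 2.3096
  T = 378.5 K: ΣzᵢP/Pᵢˢᵃᵗ = 0.9420
  T = 363.8 K: ΣzᵢP/Pᵢˢᵃᵗ = 1.4399
  T = 371.1 K: ΣzᵢP/Pᵢˢᵃᵗ = 1.1603
  T = 374.8 K: ΣzᵢP/Pᵢˢᵃᵗ = 1.0442
  T = 376.6 K: ΣzᵢP/Pᵢˢᵃᵗ = 0.9928
Interpolating between 374.8 K and 376.6 K gives T ≈ 376.3 K.

T = 376.3 K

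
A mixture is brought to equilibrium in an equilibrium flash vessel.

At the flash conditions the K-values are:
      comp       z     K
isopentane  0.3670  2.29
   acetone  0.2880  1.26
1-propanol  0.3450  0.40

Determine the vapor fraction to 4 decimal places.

Let ψ = V/F and solve Σ zᵢ(Kᵢ−1)/(1+ψ(Kᵢ−1)) = 0.
g(0) = ΣzᵢKᵢ − 1 = 0.3413 and g(1) = 1 − Σzᵢ/Kᵢ = -0.2513, so a root lies in (0, 1).
Newton iteration, ψ⁰ = 0.5:
  ψ = 0.5000: g = 0.05835, g' = -0.4944 → ψ = 0.6180
  ψ = 0.6180: g = -0.00106, g' = -0.5173 → ψ = 0.6160
Converged at ψ = 0.6160.

ψ = 0.6160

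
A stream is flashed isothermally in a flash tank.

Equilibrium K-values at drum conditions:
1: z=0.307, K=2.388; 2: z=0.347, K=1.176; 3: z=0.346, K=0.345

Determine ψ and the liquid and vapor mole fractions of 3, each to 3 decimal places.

ψ = 0.445, x_3 = 0.488, y_3 = 0.169

Iterate (Newton) starting at ψ = 0.5:
  ψ = 0.500: g = -0.0293, g' = -0.543 → ψ = 0.446
  ψ = 0.446: g = -0.0004, g' = -0.531 → ψ = 0.445
Converged at ψ = 0.445.
Compositions from xᵢ = zᵢ/(1+ψ(Kᵢ−1)), yᵢ = Kᵢxᵢ:
  1: x = 0.190, y = 0.453
  2: x = 0.322, y = 0.378
  3: x = 0.488, y = 0.169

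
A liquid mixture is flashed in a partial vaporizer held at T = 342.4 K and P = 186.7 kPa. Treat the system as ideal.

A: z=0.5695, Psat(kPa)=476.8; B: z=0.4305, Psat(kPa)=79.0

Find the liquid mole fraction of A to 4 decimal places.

Raoult's law: Kᵢ = Pᵢˢᵃᵗ/P = Pᵢˢᵃᵗ/186.7.
  K_A = 476.8/186.7 = 2.553830, K_B = 79.0/186.7 = 0.423139
Let β = V/F and solve Σ zᵢ(Kᵢ−1)/(1+β(Kᵢ−1)) = 0.
g(0) = ΣzᵢKᵢ − 1 = 0.6366 and g(1) = 1 − Σzᵢ/Kᵢ = -0.2404, so a root lies in (0, 1).
Binary case is linear: z₁(K₁−1)(1+β(K₂−1)) + z₂(K₂−1)(1+β(K₁−1)) = 0
⇒ β = [z₁(K₁−1)+z₂(K₂−1)] / [−(K₁−1)(K₂−1)] = 0.63657/0.89634 = 0.7102
Compositions from xᵢ = zᵢ/(1+β(Kᵢ−1)), yᵢ = Kᵢxᵢ:
  A: x = 0.2707, y = 0.6914
  B: x = 0.7293, y = 0.3086

x_A = 0.2707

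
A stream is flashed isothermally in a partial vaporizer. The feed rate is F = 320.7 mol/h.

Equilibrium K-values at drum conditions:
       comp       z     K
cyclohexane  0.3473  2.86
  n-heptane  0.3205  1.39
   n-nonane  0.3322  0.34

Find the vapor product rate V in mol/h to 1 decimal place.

V = 212.1 mol/h

Rachford–Rice: g(ψ) = Σ zᵢ(Kᵢ−1)/(1+ψ(Kᵢ−1)) = 0.
Feasibility: ΣzᵢKᵢ = 1.5517, Σzᵢ/Kᵢ = 1.3291 — both > 1, two phases present.
Newton iteration, ψ⁰ = 0.49:
  ψ = 0.4900: g = 0.11885, g' = -0.6793 → ψ = 0.6650
  ψ = 0.6650: g = -0.00268, g' = -0.7305 → ψ = 0.6613
Converged at ψ = 0.6613.
Then V = ψ·F = 0.6613·320.7 = 212.1 mol/h and L = F − V = 108.6 mol/h.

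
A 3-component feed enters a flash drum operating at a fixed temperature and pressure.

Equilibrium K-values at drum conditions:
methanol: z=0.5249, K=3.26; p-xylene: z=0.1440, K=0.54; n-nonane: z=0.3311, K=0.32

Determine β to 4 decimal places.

β = 0.6323

Newton–Raphson from β = 0.5:
  β = 0.5000: g = 0.12978, g' = -0.9938 → β = 0.6306
  β = 0.6306: g = 0.00169, g' = -0.9856 → β = 0.6323
Converged at β = 0.6323.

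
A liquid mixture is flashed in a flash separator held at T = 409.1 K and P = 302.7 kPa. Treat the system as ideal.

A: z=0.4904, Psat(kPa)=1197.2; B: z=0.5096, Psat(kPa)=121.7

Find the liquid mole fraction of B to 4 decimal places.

Raoult's law: Kᵢ = Pᵢˢᵃᵗ/P = Pᵢˢᵃᵗ/302.7.
  K_A = 1197.2/302.7 = 3.955071, K_B = 121.7/302.7 = 0.402048
Rachford–Rice: g(V/F) = Σ zᵢ(Kᵢ−1)/(1+V/F(Kᵢ−1)) = 0.
Check two-phase: ΣzᵢKᵢ = 2.1445 > 1 and Σzᵢ/Kᵢ = 1.3915 > 1, so g(0) = 1.1445 > 0 and g(1) = -0.3915 < 0.
Binary case is linear: z₁(K₁−1)(1+V/F(K₂−1)) + z₂(K₂−1)(1+V/F(K₁−1)) = 0
⇒ V/F = [z₁(K₁−1)+z₂(K₂−1)] / [−(K₁−1)(K₂−1)] = 1.14445/1.76699 = 0.6477
Compositions from xᵢ = zᵢ/(1+V/F(Kᵢ−1)), yᵢ = Kᵢxᵢ:
  A: x = 0.1683, y = 0.6656
  B: x = 0.8317, y = 0.3344

x_B = 0.8317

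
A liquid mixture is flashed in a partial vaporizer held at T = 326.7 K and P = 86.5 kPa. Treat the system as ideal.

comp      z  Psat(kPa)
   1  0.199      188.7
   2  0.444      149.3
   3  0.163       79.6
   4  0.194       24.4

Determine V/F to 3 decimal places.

V/F = 0.777

Raoult's law: Kᵢ = Pᵢˢᵃᵗ/P = Pᵢˢᵃᵗ/86.5.
  K_1 = 188.7/86.5 = 2.18150, K_2 = 149.3/86.5 = 1.72601, K_3 = 79.6/86.5 = 0.92023, K_4 = 24.4/86.5 = 0.28208
Rachford–Rice: g(V/F) = Σ zᵢ(Kᵢ−1)/(1+V/F(Kᵢ−1)) = 0.
Feasibility: ΣzᵢKᵢ = 1.405, Σzᵢ/Kᵢ = 1.213 — both > 1, two phases present.
Iterate (Newton) starting at V/F = 0.5:
  V/F = 0.500: g = 0.1535, g' = -0.480 → V/F = 0.820
  V/F = 0.820: g = -0.0308, g' = -0.755 → V/F = 0.779
  V/F = 0.779: g = -0.0015, g' = -0.687 → V/F = 0.777
Converged at V/F = 0.777.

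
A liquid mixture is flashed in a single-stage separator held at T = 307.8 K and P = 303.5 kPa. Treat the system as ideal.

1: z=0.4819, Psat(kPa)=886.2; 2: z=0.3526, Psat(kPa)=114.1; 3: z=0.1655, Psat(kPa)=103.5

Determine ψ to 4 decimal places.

ψ = 0.4886

Raoult's law: Kᵢ = Pᵢˢᵃᵗ/P = Pᵢˢᵃᵗ/303.5.
  K_1 = 886.2/303.5 = 2.919934, K_2 = 114.1/303.5 = 0.375947, K_3 = 103.5/303.5 = 0.341021
Newton iteration, ψ⁰ = 0.42:
  ψ = 0.4200: g = 0.06320, g' = -0.9340 → ψ = 0.4877
  ψ = 0.4877: g = 0.00082, g' = -0.9136 → ψ = 0.4886
Converged at ψ = 0.4886.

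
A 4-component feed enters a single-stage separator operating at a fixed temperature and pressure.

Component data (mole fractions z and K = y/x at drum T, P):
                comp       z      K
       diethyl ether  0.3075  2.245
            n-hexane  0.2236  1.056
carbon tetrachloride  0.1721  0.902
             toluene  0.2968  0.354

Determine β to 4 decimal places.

Material balance + equilibrium reduce to Σ zᵢ(Kᵢ−1)/(1+β(Kᵢ−1)) = 0.
g(0) = ΣzᵢKᵢ − 1 = 0.1868 and g(1) = 1 − Σzᵢ/Kᵢ = -0.3779, so a root lies in (0, 1).
Iterate (Newton) starting at β = 0.5:
  β = 0.5000: g = -0.05281, g' = -0.4538 → β = 0.3836
  β = 0.3836: g = -0.00108, g' = -0.4397 → β = 0.3812
Converged at β = 0.3812.

β = 0.3812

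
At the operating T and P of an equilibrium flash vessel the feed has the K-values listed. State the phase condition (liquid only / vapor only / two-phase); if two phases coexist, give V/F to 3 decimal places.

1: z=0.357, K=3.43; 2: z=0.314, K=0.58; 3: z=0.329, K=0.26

ΣzᵢKᵢ = 1.492; Σzᵢ/Kᵢ = 1.911.
Both exceed 1, so a two-phase solution exists.
Let ψ = V/F and solve Σ zᵢ(Kᵢ−1)/(1+ψ(Kᵢ−1)) = 0.
Iterate (Newton) starting at ψ = 0.4:
  ψ = 0.400: g = -0.0644, g' = -0.986 → ψ = 0.335
  ψ = 0.335: g = 0.0014, g' = -1.034 → ψ = 0.336
Converged at ψ = 0.336.

two-phase, V/F = 0.336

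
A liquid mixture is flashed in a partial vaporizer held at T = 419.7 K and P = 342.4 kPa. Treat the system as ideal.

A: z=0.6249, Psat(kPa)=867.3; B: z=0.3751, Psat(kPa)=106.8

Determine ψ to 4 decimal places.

Raoult's law: Kᵢ = Pᵢˢᵃᵗ/P = Pᵢˢᵃᵗ/342.4.
  K_A = 867.3/342.4 = 2.533002, K_B = 106.8/342.4 = 0.311916
Binary case is linear: z₁(K₁−1)(1+ψ(K₂−1)) + z₂(K₂−1)(1+ψ(K₁−1)) = 0
⇒ ψ = [z₁(K₁−1)+z₂(K₂−1)] / [−(K₁−1)(K₂−1)] = 0.69987/1.05483 = 0.6635

ψ = 0.6635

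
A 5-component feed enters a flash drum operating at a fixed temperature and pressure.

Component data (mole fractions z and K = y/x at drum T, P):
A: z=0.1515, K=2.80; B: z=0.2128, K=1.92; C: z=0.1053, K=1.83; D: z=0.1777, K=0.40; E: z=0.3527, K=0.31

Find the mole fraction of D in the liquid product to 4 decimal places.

Newton–Raphson from ψ = 0.69:
  ψ = 0.6900: g = -0.34951, g' = -0.9925 → ψ = 0.3378
  ψ = 0.3378: g = -0.06387, g' = -0.7250 → ψ = 0.2497
  ψ = 0.2497: g = 0.00028, g' = -0.7361 → ψ = 0.2501
Converged at ψ = 0.2501.
Compositions from xᵢ = zᵢ/(1+ψ(Kᵢ−1)), yᵢ = Kᵢxᵢ:
  A: x = 0.1045, y = 0.2925
  B: x = 0.1730, y = 0.3321
  C: x = 0.0872, y = 0.1596
  D: x = 0.2091, y = 0.0836
  E: x = 0.4263, y = 0.1321

x_D = 0.2091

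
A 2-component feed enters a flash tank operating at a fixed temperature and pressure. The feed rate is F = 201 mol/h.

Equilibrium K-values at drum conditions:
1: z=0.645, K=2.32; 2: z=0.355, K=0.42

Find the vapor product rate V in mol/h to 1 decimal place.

Material balance + equilibrium reduce to Σ zᵢ(Kᵢ−1)/(1+ψ(Kᵢ−1)) = 0.
Check two-phase: ΣzᵢKᵢ = 1.645 > 1 and Σzᵢ/Kᵢ = 1.123 > 1, so g(0) = 0.645 > 0 and g(1) = -0.123 < 0.
Binary case is linear: z₁(K₁−1)(1+ψ(K₂−1)) + z₂(K₂−1)(1+ψ(K₁−1)) = 0
⇒ ψ = [z₁(K₁−1)+z₂(K₂−1)] / [−(K₁−1)(K₂−1)] = 0.6455/0.7656 = 0.843
Then V = ψ·F = 0.8431·201 = 169.5 mol/h and L = F − V = 31.5 mol/h.

V = 169.5 mol/h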